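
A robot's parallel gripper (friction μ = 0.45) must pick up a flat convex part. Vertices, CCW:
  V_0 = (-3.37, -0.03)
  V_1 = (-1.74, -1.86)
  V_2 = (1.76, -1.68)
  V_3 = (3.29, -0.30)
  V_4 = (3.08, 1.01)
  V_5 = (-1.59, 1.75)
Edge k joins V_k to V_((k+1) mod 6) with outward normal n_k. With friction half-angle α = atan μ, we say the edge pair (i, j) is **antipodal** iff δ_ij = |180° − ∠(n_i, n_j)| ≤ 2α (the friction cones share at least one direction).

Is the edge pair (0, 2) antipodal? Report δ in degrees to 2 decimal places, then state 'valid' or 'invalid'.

δ = 89.64°, invalid

α = atan 0.45 = 24.23°;  2α = 48.46°
edge 0: e_0 = (+1.63, -1.83);  n_0 = (-0.7467, -0.6651)
edge 2: e_2 = (+1.53, +1.38);  n_2 = (+0.6698, -0.7426)
∠(n_0, n_2) = 90.36°
δ = |180° − 90.36°| = 89.64°
89.64° > 2α = 48.46°  →  invalid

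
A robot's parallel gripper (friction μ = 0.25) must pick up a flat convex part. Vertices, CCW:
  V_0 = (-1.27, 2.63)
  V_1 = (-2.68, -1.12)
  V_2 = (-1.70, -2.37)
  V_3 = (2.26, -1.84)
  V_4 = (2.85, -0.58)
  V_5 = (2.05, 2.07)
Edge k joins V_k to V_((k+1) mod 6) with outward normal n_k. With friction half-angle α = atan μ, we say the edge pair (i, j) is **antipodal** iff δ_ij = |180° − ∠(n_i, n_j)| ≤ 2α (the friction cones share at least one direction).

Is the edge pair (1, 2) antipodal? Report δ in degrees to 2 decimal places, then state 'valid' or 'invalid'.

α = atan 0.25 = 14.04°;  2α = 28.07°
edge 1: e_1 = (+0.98, -1.25);  n_1 = (-0.7870, -0.6170)
edge 2: e_2 = (+3.96, +0.53);  n_2 = (+0.1327, -0.9912)
∠(n_1, n_2) = 59.53°
δ = |180° − 59.53°| = 120.47°
120.47° > 2α = 28.07°  →  invalid

δ = 120.47°, invalid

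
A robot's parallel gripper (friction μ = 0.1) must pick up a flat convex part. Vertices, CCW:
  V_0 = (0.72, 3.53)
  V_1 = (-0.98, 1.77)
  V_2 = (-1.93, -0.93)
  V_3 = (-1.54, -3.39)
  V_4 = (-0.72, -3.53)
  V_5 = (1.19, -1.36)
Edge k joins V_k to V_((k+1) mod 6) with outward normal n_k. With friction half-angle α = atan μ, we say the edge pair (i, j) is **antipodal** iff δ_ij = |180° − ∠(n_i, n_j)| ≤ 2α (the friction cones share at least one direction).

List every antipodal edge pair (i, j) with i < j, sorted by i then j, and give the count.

α = atan 0.1 = 5.71°;  2α = 11.42°
n_0 = (-0.7193, +0.6947)
n_1 = (-0.9433, +0.3319)
n_2 = (-0.9877, -0.1566)
n_3 = (-0.1683, -0.9857)
n_4 = (+0.7506, -0.6607)
n_5 = (+0.9954, +0.0957)
  (0,1): δ = 155.38°  ·
  (0,2): δ = 126.98°  ·
  (0,3): δ = 55.68°  ·
  (0,4): δ = 2.65°  ✓
  (0,5): δ = 49.50°  ·
  (1,2): δ = 151.61°  ·
  (1,3): δ = 80.30°  ·
  (1,4): δ = 21.97°  ·
  (1,5): δ = 24.87°  ·
  (2,3): δ = 108.70°  ·
  (2,4): δ = 50.36°  ·
  (2,5): δ = 3.52°  ✓
  (3,4): δ = 121.66°  ·
  (3,5): δ = 74.82°  ·
  (4,5): δ = 133.16°  ·
antipodal pairs: 2

count = 2; pairs: (0,4), (2,5)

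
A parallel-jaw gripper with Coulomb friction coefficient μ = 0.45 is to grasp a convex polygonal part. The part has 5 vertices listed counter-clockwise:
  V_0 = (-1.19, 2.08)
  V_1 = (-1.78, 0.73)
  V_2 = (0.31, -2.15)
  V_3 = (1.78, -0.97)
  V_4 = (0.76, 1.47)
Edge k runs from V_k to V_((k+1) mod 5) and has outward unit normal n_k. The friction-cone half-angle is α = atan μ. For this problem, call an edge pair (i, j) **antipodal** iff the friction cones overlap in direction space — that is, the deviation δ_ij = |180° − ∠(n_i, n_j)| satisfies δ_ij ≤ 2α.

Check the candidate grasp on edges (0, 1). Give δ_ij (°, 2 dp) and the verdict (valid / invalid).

δ = 120.42°, invalid

α = atan 0.45 = 24.23°;  2α = 48.46°
edge 0: e_0 = (-0.59, -1.35);  n_0 = (-0.9163, +0.4005)
edge 1: e_1 = (+2.09, -2.88);  n_1 = (-0.8093, -0.5873)
∠(n_0, n_1) = 59.58°
δ = |180° − 59.58°| = 120.42°
120.42° > 2α = 48.46°  →  invalid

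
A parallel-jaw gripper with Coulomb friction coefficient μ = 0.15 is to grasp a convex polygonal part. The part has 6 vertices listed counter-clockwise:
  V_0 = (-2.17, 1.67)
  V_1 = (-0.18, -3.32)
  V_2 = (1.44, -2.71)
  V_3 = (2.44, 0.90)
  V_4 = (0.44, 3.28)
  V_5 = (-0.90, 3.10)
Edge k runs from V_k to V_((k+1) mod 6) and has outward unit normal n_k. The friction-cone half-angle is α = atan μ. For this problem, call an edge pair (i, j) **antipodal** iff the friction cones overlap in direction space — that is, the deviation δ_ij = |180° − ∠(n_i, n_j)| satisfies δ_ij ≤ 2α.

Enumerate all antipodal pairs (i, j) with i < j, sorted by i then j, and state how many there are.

count = 1; pairs: (1,4)

α = atan 0.15 = 8.53°;  2α = 17.06°
n_0 = (-0.9289, -0.3704)
n_1 = (+0.3524, -0.9359)
n_2 = (+0.9637, -0.2670)
n_3 = (+0.7656, +0.6433)
n_4 = (-0.1331, +0.9911)
n_5 = (-0.7477, +0.6640)
  (0,1): δ = 91.11°  ·
  (0,2): δ = 37.23°  ·
  (0,3): δ = 18.30°  ·
  (0,4): δ = 75.91°  ·
  (0,5): δ = 116.65°  ·
  (1,2): δ = 126.12°  ·
  (1,3): δ = 70.59°  ·
  (1,4): δ = 12.98°  ✓
  (1,5): δ = 27.76°  ·
  (2,3): δ = 124.48°  ·
  (2,4): δ = 66.87°  ·
  (2,5): δ = 26.13°  ·
  (3,4): δ = 122.39°  ·
  (3,5): δ = 81.65°  ·
  (4,5): δ = 139.26°  ·
antipodal pairs: 1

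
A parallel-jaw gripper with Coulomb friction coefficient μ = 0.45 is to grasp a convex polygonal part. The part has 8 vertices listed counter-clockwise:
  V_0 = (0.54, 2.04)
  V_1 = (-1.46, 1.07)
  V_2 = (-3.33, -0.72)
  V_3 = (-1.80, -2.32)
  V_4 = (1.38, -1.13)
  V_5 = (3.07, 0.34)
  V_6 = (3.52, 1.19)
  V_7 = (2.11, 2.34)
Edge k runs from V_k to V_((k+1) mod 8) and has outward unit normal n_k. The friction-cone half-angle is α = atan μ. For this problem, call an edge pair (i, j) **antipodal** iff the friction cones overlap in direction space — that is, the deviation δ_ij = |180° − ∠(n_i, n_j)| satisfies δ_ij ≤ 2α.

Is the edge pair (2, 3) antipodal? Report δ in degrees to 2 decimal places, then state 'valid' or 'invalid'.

α = atan 0.45 = 24.23°;  2α = 48.46°
edge 2: e_2 = (+1.53, -1.60);  n_2 = (-0.7227, -0.6911)
edge 3: e_3 = (+3.18, +1.19);  n_3 = (+0.3505, -0.9366)
∠(n_2, n_3) = 66.80°
δ = |180° − 66.80°| = 113.20°
113.20° > 2α = 48.46°  →  invalid

δ = 113.20°, invalid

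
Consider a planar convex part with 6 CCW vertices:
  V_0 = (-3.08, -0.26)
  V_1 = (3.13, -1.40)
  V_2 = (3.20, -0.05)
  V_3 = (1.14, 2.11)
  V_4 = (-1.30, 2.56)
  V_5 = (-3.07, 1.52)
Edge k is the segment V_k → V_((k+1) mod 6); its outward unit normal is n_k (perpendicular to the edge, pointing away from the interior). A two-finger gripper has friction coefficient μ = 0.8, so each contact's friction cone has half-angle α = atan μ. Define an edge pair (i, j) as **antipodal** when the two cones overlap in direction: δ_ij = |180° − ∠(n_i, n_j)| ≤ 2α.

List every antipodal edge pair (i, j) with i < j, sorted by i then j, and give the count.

α = atan 0.8 = 38.66°;  2α = 77.32°
n_0 = (-0.1806, -0.9836)
n_1 = (+0.9987, -0.0518)
n_2 = (+0.7237, +0.6902)
n_3 = (+0.1814, +0.9834)
n_4 = (-0.5066, +0.8622)
n_5 = (-1.0000, +0.0056)
  (0,1): δ = 82.57°  ·
  (0,2): δ = 35.96°  ✓
  (0,3): δ = 0.05°  ✓
  (0,4): δ = 40.84°  ✓
  (0,5): δ = 100.08°  ·
  (1,2): δ = 133.39°  ·
  (1,3): δ = 97.48°  ·
  (1,4): δ = 56.59°  ✓
  (1,5): δ = 2.65°  ✓
  (2,3): δ = 144.09°  ·
  (2,4): δ = 103.21°  ·
  (2,5): δ = 43.96°  ✓
  (3,4): δ = 139.11°  ·
  (3,5): δ = 79.87°  ·
  (4,5): δ = 120.76°  ·
antipodal pairs: 6

count = 6; pairs: (0,2), (0,3), (0,4), (1,4), (1,5), (2,5)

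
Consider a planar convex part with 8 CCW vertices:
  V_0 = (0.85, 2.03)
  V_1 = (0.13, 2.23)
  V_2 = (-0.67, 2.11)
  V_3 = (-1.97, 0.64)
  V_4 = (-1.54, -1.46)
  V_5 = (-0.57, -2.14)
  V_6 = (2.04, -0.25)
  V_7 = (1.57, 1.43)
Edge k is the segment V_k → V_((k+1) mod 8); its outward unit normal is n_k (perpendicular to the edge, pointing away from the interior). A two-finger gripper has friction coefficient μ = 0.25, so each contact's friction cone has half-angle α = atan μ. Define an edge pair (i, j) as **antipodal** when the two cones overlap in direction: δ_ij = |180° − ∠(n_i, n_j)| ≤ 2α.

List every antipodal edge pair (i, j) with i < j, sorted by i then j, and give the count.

α = atan 0.25 = 14.04°;  2α = 28.07°
n_0 = (+0.2676, +0.9635)
n_1 = (-0.1483, +0.9889)
n_2 = (-0.7491, +0.6625)
n_3 = (-0.9797, -0.2006)
n_4 = (-0.5740, -0.8188)
n_5 = (+0.5865, -0.8099)
n_6 = (+0.9630, +0.2694)
n_7 = (+0.6402, +0.7682)
  (0,1): δ = 155.95°  ·
  (0,2): δ = 115.96°  ·
  (0,3): δ = 62.90°  ·
  (0,4): δ = 19.51°  ✓
  (0,5): δ = 51.43°  ·
  (0,6): δ = 121.15°  ·
  (0,7): δ = 155.72°  ·
  (1,2): δ = 140.02°  ·
  (1,3): δ = 86.96°  ·
  (1,4): δ = 43.56°  ·
  (1,5): δ = 27.38°  ✓
  (1,6): δ = 97.10°  ·
  (1,7): δ = 131.66°  ·
  (2,3): δ = 126.94°  ·
  (2,4): δ = 83.54°  ·
  (2,5): δ = 12.60°  ✓
  (2,6): δ = 57.12°  ·
  (2,7): δ = 91.68°  ·
  (3,4): δ = 136.60°  ·
  (3,5): δ = 65.66°  ·
  (3,6): δ = 4.06°  ✓
  (3,7): δ = 38.62°  ·
  (4,5): δ = 109.06°  ·
  (4,6): δ = 39.34°  ·
  (4,7): δ = 4.77°  ✓
  (5,6): δ = 110.28°  ·
  (5,7): δ = 75.72°  ·
  (6,7): δ = 145.44°  ·
antipodal pairs: 5

count = 5; pairs: (0,4), (1,5), (2,5), (3,6), (4,7)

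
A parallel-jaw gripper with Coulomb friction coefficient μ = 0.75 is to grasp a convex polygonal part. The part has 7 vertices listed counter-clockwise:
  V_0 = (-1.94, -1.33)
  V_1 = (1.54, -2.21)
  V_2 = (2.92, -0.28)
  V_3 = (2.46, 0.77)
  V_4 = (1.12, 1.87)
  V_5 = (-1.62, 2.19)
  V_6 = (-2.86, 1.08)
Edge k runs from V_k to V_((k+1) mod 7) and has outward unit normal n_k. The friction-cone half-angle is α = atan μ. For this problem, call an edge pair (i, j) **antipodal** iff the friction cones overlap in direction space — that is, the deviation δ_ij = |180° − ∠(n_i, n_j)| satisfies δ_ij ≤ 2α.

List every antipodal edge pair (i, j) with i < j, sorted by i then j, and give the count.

count = 11; pairs: (0,2), (0,3), (0,4), (0,5), (1,4), (1,5), (1,6), (2,5), (2,6), (3,6), (4,6)

α = atan 0.75 = 36.87°;  2α = 73.74°
n_0 = (-0.2452, -0.9695)
n_1 = (+0.8134, -0.5816)
n_2 = (+0.9160, +0.4013)
n_3 = (+0.6345, +0.7729)
n_4 = (+0.1160, +0.9932)
n_5 = (-0.6670, +0.7451)
n_6 = (-0.9342, -0.3566)
  (0,1): δ = 111.37°  ·
  (0,2): δ = 52.15°  ✓
  (0,3): δ = 25.19°  ✓
  (0,4): δ = 7.53°  ✓
  (0,5): δ = 56.02°  ✓
  (0,6): δ = 125.09°  ·
  (1,2): δ = 120.78°  ·
  (1,3): δ = 93.82°  ·
  (1,4): δ = 61.10°  ✓
  (1,5): δ = 12.60°  ✓
  (1,6): δ = 56.46°  ✓
  (2,3): δ = 153.04°  ·
  (2,4): δ = 120.32°  ·
  (2,5): δ = 71.82°  ✓
  (2,6): δ = 2.76°  ✓
  (3,4): δ = 147.28°  ·
  (3,5): δ = 98.78°  ·
  (3,6): δ = 29.72°  ✓
  (4,5): δ = 131.51°  ·
  (4,6): δ = 62.44°  ✓
  (5,6): δ = 110.94°  ·
antipodal pairs: 11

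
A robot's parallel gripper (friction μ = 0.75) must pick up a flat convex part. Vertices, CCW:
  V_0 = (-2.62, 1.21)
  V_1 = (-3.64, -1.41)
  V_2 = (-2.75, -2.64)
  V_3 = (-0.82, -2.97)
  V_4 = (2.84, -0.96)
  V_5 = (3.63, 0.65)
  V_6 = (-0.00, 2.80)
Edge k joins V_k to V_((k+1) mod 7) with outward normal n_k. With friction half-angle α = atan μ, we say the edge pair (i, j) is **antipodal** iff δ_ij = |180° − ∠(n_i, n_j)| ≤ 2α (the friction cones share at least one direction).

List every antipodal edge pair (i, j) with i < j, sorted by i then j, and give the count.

α = atan 0.75 = 36.87°;  2α = 73.74°
n_0 = (-0.9319, +0.3628)
n_1 = (-0.8102, -0.5862)
n_2 = (-0.1685, -0.9857)
n_3 = (+0.4814, -0.8765)
n_4 = (+0.8977, -0.4405)
n_5 = (+0.5096, +0.8604)
n_6 = (-0.5188, +0.8549)
  (0,1): δ = 122.84°  ·
  (0,2): δ = 78.43°  ·
  (0,3): δ = 39.95°  ✓
  (0,4): δ = 4.86°  ✓
  (0,5): δ = 80.63°  ·
  (0,6): δ = 142.52°  ·
  (1,2): δ = 135.59°  ·
  (1,3): δ = 97.11°  ·
  (1,4): δ = 62.03°  ✓
  (1,5): δ = 23.47°  ✓
  (1,6): δ = 85.36°  ·
  (2,3): δ = 141.52°  ·
  (2,4): δ = 106.43°  ·
  (2,5): δ = 20.93°  ✓
  (2,6): δ = 40.96°  ✓
  (3,4): δ = 144.91°  ·
  (3,5): δ = 59.41°  ✓
  (3,6): δ = 2.48°  ✓
  (4,5): δ = 94.50°  ·
  (4,6): δ = 32.61°  ✓
  (5,6): δ = 118.11°  ·
antipodal pairs: 9

count = 9; pairs: (0,3), (0,4), (1,4), (1,5), (2,5), (2,6), (3,5), (3,6), (4,6)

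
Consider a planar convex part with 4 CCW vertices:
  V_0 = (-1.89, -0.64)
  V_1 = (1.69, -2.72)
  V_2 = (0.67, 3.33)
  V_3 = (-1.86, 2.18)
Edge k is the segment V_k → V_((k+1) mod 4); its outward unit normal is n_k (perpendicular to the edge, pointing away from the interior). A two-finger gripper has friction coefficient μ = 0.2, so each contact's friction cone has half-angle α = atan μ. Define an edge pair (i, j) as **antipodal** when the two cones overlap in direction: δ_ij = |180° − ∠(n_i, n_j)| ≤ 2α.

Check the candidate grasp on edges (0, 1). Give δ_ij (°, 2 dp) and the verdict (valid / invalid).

α = atan 0.2 = 11.31°;  2α = 22.62°
edge 0: e_0 = (+3.58, -2.08);  n_0 = (-0.5024, -0.8647)
edge 1: e_1 = (-1.02, +6.05);  n_1 = (+0.9861, +0.1662)
∠(n_0, n_1) = 129.73°
δ = |180° − 129.73°| = 50.27°
50.27° > 2α = 22.62°  →  invalid

δ = 50.27°, invalid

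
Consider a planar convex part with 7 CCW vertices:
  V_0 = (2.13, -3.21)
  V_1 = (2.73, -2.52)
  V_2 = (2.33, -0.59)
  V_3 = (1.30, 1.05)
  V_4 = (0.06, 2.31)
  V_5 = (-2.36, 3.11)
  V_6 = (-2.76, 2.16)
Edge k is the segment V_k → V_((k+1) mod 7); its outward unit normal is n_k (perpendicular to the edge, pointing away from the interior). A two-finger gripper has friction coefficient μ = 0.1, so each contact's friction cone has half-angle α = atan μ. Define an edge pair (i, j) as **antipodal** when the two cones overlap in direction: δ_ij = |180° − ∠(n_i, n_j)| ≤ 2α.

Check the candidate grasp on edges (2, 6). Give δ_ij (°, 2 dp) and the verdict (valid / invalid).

δ = 10.19°, valid

α = atan 0.1 = 5.71°;  2α = 11.42°
edge 2: e_2 = (-1.03, +1.64);  n_2 = (+0.8468, +0.5319)
edge 6: e_6 = (+4.89, -5.37);  n_6 = (-0.7394, -0.6733)
∠(n_2, n_6) = 169.81°
δ = |180° − 169.81°| = 10.19°
10.19° ≤ 2α = 11.42°  →  valid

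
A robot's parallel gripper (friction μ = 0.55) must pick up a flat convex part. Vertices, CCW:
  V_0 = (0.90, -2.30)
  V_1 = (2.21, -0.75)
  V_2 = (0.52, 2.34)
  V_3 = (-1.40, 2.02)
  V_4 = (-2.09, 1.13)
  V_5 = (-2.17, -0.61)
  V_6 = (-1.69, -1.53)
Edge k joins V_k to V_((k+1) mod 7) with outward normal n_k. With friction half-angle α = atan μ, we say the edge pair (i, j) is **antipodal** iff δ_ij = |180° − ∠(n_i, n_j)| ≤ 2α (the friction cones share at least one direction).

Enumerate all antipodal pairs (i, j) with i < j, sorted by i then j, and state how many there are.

count = 7; pairs: (0,2), (0,3), (0,4), (1,4), (1,5), (1,6), (2,6)

α = atan 0.55 = 28.81°;  2α = 57.62°
n_0 = (+0.7638, -0.6455)
n_1 = (+0.8774, +0.4798)
n_2 = (-0.1644, +0.9864)
n_3 = (-0.7903, +0.6127)
n_4 = (-0.9989, +0.0459)
n_5 = (-0.8866, -0.4626)
n_6 = (-0.2850, -0.9585)
  (0,1): δ = 111.12°  ·
  (0,2): δ = 40.33°  ✓
  (0,3): δ = 2.42°  ✓
  (0,4): δ = 37.57°  ✓
  (0,5): δ = 67.76°  ·
  (0,6): δ = 113.65°  ·
  (1,2): δ = 109.21°  ·
  (1,3): δ = 66.46°  ·
  (1,4): δ = 31.31°  ✓
  (1,5): δ = 1.12°  ✓
  (1,6): δ = 44.77°  ✓
  (2,3): δ = 137.25°  ·
  (2,4): δ = 102.09°  ·
  (2,5): δ = 71.91°  ·
  (2,6): δ = 26.02°  ✓
  (3,4): δ = 144.85°  ·
  (3,5): δ = 114.66°  ·
  (3,6): δ = 68.77°  ·
  (4,5): δ = 149.81°  ·
  (4,6): δ = 103.92°  ·
  (5,6): δ = 134.11°  ·
antipodal pairs: 7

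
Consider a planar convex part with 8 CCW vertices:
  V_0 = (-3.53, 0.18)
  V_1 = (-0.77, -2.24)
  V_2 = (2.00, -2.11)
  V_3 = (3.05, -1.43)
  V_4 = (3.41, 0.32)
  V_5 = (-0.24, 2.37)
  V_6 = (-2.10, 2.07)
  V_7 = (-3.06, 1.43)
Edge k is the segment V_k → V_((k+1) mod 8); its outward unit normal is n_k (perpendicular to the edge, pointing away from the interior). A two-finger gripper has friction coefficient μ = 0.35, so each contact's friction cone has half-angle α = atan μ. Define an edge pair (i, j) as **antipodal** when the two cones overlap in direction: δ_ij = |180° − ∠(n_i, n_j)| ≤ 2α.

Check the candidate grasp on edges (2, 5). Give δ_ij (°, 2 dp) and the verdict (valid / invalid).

δ = 23.77°, valid

α = atan 0.35 = 19.29°;  2α = 38.58°
edge 2: e_2 = (+1.05, +0.68);  n_2 = (+0.5436, -0.8394)
edge 5: e_5 = (-1.86, -0.30);  n_5 = (-0.1592, +0.9872)
∠(n_2, n_5) = 156.23°
δ = |180° − 156.23°| = 23.77°
23.77° ≤ 2α = 38.58°  →  valid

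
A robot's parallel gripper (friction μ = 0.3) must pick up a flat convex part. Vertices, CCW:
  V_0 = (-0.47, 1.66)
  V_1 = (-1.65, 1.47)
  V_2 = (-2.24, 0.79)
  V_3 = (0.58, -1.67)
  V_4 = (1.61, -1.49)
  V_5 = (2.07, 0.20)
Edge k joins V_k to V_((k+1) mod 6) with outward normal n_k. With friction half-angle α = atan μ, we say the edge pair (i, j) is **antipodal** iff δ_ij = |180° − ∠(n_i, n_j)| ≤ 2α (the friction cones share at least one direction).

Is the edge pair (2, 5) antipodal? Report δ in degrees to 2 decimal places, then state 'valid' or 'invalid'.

δ = 11.21°, valid

α = atan 0.3 = 16.70°;  2α = 33.40°
edge 2: e_2 = (+2.82, -2.46);  n_2 = (-0.6574, -0.7536)
edge 5: e_5 = (-2.54, +1.46);  n_5 = (+0.4983, +0.8670)
∠(n_2, n_5) = 168.79°
δ = |180° − 168.79°| = 11.21°
11.21° ≤ 2α = 33.40°  →  valid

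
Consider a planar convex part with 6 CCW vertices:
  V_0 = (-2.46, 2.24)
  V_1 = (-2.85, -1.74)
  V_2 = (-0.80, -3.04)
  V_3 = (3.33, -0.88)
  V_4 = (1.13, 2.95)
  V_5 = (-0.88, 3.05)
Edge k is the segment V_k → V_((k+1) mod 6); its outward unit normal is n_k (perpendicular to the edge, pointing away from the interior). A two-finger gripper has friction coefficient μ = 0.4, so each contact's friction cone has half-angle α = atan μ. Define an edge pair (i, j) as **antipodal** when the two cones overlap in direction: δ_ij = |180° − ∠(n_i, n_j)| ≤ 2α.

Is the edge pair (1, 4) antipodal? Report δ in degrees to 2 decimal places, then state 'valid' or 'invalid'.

δ = 29.53°, valid

α = atan 0.4 = 21.80°;  2α = 43.60°
edge 1: e_1 = (+2.05, -1.30);  n_1 = (-0.5355, -0.8445)
edge 4: e_4 = (-2.01, +0.10);  n_4 = (+0.0497, +0.9988)
∠(n_1, n_4) = 150.47°
δ = |180° − 150.47°| = 29.53°
29.53° ≤ 2α = 43.60°  →  valid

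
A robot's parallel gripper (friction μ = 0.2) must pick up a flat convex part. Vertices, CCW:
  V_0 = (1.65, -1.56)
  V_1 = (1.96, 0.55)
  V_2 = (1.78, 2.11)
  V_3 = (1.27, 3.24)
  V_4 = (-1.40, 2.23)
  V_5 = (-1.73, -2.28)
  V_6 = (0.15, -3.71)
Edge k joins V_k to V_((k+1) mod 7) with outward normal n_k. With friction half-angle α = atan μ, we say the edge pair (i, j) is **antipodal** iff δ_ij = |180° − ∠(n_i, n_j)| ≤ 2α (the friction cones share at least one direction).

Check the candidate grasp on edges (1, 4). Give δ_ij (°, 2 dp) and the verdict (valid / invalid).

α = atan 0.2 = 11.31°;  2α = 22.62°
edge 1: e_1 = (-0.18, +1.56);  n_1 = (+0.9934, +0.1146)
edge 4: e_4 = (-0.33, -4.51);  n_4 = (-0.9973, +0.0730)
∠(n_1, n_4) = 169.23°
δ = |180° − 169.23°| = 10.77°
10.77° ≤ 2α = 22.62°  →  valid

δ = 10.77°, valid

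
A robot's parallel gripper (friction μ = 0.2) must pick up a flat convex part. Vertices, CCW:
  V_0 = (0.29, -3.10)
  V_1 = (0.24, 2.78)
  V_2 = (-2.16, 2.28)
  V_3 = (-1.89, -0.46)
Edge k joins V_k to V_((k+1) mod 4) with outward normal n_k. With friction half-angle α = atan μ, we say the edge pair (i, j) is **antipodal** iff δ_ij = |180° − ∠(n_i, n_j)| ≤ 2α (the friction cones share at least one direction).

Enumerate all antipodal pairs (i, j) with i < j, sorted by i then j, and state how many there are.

count = 1; pairs: (0,2)

α = atan 0.2 = 11.31°;  2α = 22.62°
n_0 = (+1.0000, +0.0085)
n_1 = (-0.2040, +0.9790)
n_2 = (-0.9952, -0.0981)
n_3 = (-0.7711, -0.6367)
  (0,1): δ = 78.72°  ·
  (0,2): δ = 5.14°  ✓
  (0,3): δ = 39.06°  ·
  (1,2): δ = 96.14°  ·
  (1,3): δ = 62.22°  ·
  (2,3): δ = 146.08°  ·
antipodal pairs: 1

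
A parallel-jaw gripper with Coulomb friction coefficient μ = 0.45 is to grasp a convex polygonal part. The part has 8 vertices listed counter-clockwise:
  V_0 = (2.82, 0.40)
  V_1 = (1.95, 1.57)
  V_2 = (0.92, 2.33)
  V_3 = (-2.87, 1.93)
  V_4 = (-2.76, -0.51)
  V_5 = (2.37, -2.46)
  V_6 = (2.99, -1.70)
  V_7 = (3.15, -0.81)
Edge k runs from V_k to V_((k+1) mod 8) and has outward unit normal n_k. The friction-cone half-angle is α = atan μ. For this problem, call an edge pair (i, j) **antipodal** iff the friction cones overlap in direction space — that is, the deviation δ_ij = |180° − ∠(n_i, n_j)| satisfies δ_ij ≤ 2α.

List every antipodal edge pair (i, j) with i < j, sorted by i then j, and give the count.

count = 8; pairs: (0,3), (0,4), (1,4), (2,4), (2,5), (3,5), (3,6), (3,7)

α = atan 0.45 = 24.23°;  2α = 48.46°
n_0 = (+0.8025, +0.5967)
n_1 = (+0.5937, +0.8047)
n_2 = (-0.1050, +0.9945)
n_3 = (-0.9990, -0.0450)
n_4 = (-0.3553, -0.9347)
n_5 = (+0.7749, -0.6321)
n_6 = (+0.9842, -0.1769)
n_7 = (+0.9648, +0.2631)
  (0,1): δ = 163.06°  ·
  (0,2): δ = 120.61°  ·
  (0,3): δ = 34.05°  ✓
  (0,4): δ = 32.55°  ✓
  (0,5): δ = 104.16°  ·
  (0,6): δ = 133.17°  ·
  (0,7): δ = 158.62°  ·
  (1,2): δ = 137.55°  ·
  (1,3): δ = 51.00°  ·
  (1,4): δ = 15.61°  ✓
  (1,5): δ = 87.22°  ·
  (1,6): δ = 116.23°  ·
  (1,7): δ = 141.68°  ·
  (2,3): δ = 93.44°  ·
  (2,4): δ = 26.84°  ✓
  (2,5): δ = 44.77°  ✓
  (2,6): δ = 73.78°  ·
  (2,7): δ = 99.23°  ·
  (3,4): δ = 113.39°  ·
  (3,5): δ = 41.79°  ✓
  (3,6): δ = 12.77°  ✓
  (3,7): δ = 12.67°  ✓
  (4,5): δ = 108.39°  ·
  (4,6): δ = 79.38°  ·
  (4,7): δ = 53.93°  ·
  (5,6): δ = 150.98°  ·
  (5,7): δ = 125.54°  ·
  (6,7): δ = 154.55°  ·
antipodal pairs: 8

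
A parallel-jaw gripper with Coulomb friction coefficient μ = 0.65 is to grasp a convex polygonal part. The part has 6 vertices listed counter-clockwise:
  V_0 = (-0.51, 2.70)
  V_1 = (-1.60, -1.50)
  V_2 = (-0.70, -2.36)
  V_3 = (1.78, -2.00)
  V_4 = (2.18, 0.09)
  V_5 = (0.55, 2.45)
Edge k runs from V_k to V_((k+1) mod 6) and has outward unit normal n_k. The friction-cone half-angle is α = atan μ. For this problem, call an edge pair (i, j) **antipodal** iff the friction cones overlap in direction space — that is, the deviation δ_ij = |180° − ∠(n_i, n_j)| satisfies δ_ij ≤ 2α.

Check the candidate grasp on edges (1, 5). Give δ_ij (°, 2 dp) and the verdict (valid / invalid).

δ = 30.43°, valid

α = atan 0.65 = 33.02°;  2α = 66.05°
edge 1: e_1 = (+0.90, -0.86);  n_1 = (-0.6909, -0.7230)
edge 5: e_5 = (-1.06, +0.25);  n_5 = (+0.2296, +0.9733)
∠(n_1, n_5) = 149.57°
δ = |180° − 149.57°| = 30.43°
30.43° ≤ 2α = 66.05°  →  valid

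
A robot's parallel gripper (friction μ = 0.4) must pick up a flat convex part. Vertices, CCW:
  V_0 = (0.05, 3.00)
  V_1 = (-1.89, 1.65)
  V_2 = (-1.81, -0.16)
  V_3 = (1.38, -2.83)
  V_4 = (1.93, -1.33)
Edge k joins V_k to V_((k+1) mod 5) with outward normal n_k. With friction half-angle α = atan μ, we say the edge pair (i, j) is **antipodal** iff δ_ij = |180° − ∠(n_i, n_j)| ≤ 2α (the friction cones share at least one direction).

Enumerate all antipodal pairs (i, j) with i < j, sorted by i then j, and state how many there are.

α = atan 0.4 = 21.80°;  2α = 43.60°
n_0 = (-0.5712, +0.8208)
n_1 = (-0.9990, -0.0442)
n_2 = (-0.6418, -0.7668)
n_3 = (+0.9389, -0.3443)
n_4 = (+0.9173, +0.3983)
  (0,1): δ = 122.30°  ·
  (0,2): δ = 74.76°  ·
  (0,3): δ = 35.03°  ✓
  (0,4): δ = 78.64°  ·
  (1,2): δ = 132.46°  ·
  (1,3): δ = 22.67°  ✓
  (1,4): δ = 20.94°  ✓
  (2,3): δ = 70.21°  ·
  (2,4): δ = 26.60°  ✓
  (3,4): δ = 136.39°  ·
antipodal pairs: 4

count = 4; pairs: (0,3), (1,3), (1,4), (2,4)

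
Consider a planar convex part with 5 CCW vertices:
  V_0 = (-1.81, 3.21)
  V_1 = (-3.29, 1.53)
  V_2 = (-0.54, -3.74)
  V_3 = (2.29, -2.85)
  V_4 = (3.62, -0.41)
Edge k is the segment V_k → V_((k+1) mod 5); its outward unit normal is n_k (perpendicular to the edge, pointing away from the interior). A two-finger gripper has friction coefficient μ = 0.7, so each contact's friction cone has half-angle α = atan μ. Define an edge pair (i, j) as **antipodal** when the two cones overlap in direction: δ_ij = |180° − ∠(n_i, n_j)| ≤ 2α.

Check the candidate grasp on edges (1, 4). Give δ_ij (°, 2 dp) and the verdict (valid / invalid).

δ = 28.75°, valid

α = atan 0.7 = 34.99°;  2α = 69.98°
edge 1: e_1 = (+2.75, -5.27);  n_1 = (-0.8866, -0.4626)
edge 4: e_4 = (-5.43, +3.62);  n_4 = (+0.5547, +0.8321)
∠(n_1, n_4) = 151.25°
δ = |180° − 151.25°| = 28.75°
28.75° ≤ 2α = 69.98°  →  valid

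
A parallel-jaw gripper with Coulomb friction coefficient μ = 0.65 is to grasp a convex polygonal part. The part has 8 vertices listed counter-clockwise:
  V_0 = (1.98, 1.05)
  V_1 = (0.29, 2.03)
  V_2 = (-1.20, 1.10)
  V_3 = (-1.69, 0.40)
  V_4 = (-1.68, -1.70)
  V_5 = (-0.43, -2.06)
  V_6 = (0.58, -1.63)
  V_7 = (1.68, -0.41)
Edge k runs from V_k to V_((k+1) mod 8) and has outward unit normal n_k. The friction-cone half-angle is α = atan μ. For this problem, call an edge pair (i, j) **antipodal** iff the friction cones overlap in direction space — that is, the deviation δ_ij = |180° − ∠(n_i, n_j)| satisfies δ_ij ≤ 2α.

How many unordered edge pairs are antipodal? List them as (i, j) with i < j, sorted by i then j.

α = atan 0.65 = 33.02°;  2α = 66.05°
n_0 = (+0.5016, +0.8651)
n_1 = (-0.5295, +0.8483)
n_2 = (-0.8192, +0.5735)
n_3 = (-1.0000, -0.0048)
n_4 = (-0.2768, -0.9609)
n_5 = (+0.3917, -0.9201)
n_6 = (+0.7427, -0.6696)
n_7 = (+0.9795, -0.2013)
  (0,1): δ = 117.92°  ·
  (0,2): δ = 94.88°  ·
  (0,3): δ = 59.62°  ✓
  (0,4): δ = 14.04°  ✓
  (0,5): δ = 53.17°  ✓
  (0,6): δ = 78.07°  ·
  (0,7): δ = 108.50°  ·
  (1,2): δ = 156.96°  ·
  (1,3): δ = 121.70°  ·
  (1,4): δ = 48.04°  ✓
  (1,5): δ = 8.91°  ✓
  (1,6): δ = 15.99°  ✓
  (1,7): δ = 46.42°  ✓
  (2,3): δ = 144.74°  ·
  (2,4): δ = 71.07°  ·
  (2,5): δ = 31.95°  ✓
  (2,6): δ = 7.05°  ✓
  (2,7): δ = 23.38°  ✓
  (3,4): δ = 106.34°  ·
  (3,5): δ = 67.21°  ·
  (3,6): δ = 42.31°  ✓
  (3,7): δ = 11.88°  ✓
  (4,5): δ = 140.87°  ·
  (4,6): δ = 115.97°  ·
  (4,7): δ = 85.55°  ·
  (5,6): δ = 155.10°  ·
  (5,7): δ = 124.67°  ·
  (6,7): δ = 149.57°  ·
antipodal pairs: 12

count = 12; pairs: (0,3), (0,4), (0,5), (1,4), (1,5), (1,6), (1,7), (2,5), (2,6), (2,7), (3,6), (3,7)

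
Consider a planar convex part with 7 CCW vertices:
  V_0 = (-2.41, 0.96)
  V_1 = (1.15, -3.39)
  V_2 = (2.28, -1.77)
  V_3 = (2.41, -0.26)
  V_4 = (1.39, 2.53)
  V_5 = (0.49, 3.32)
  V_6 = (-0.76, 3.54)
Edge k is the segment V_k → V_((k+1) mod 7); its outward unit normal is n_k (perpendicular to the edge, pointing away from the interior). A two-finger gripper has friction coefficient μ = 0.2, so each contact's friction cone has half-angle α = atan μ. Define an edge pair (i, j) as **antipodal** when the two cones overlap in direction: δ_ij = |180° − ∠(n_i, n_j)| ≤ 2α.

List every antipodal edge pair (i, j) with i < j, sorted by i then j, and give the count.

count = 3; pairs: (0,3), (0,4), (1,6)

α = atan 0.2 = 11.31°;  2α = 22.62°
n_0 = (-0.7739, -0.6333)
n_1 = (+0.8202, -0.5721)
n_2 = (+0.9963, -0.0858)
n_3 = (+0.9392, +0.3434)
n_4 = (+0.6597, +0.7515)
n_5 = (+0.1733, +0.9849)
n_6 = (-0.8424, +0.5388)
  (0,1): δ = 74.19°  ·
  (0,2): δ = 44.22°  ·
  (0,3): δ = 19.21°  ✓
  (0,4): δ = 9.43°  ✓
  (0,5): δ = 40.72°  ·
  (0,6): δ = 108.10°  ·
  (1,2): δ = 150.02°  ·
  (1,3): δ = 125.02°  ·
  (1,4): δ = 96.38°  ·
  (1,5): δ = 65.08°  ·
  (1,6): δ = 2.30°  ✓
  (2,3): δ = 155.00°  ·
  (2,4): δ = 126.36°  ·
  (2,5): δ = 95.06°  ·
  (2,6): δ = 27.68°  ·
  (3,4): δ = 151.36°  ·
  (3,5): δ = 120.06°  ·
  (3,6): δ = 52.68°  ·
  (4,5): δ = 148.71°  ·
  (4,6): δ = 81.32°  ·
  (5,6): δ = 112.62°  ·
antipodal pairs: 3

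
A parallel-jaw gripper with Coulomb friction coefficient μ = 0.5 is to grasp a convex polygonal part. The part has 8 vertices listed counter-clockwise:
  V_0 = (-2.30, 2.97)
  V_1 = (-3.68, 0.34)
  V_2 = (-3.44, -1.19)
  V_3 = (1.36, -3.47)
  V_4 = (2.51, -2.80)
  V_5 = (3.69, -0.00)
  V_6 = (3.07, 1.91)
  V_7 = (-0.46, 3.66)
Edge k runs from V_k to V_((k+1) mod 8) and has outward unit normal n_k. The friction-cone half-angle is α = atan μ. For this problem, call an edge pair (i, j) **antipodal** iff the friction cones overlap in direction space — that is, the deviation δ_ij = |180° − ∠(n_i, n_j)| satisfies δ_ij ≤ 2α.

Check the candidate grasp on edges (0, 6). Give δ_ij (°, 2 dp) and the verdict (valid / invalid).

δ = 91.32°, invalid

α = atan 0.5 = 26.57°;  2α = 53.13°
edge 0: e_0 = (-1.38, -2.63);  n_0 = (-0.8855, +0.4646)
edge 6: e_6 = (-3.53, +1.75);  n_6 = (+0.4442, +0.8959)
∠(n_0, n_6) = 88.68°
δ = |180° − 88.68°| = 91.32°
91.32° > 2α = 53.13°  →  invalid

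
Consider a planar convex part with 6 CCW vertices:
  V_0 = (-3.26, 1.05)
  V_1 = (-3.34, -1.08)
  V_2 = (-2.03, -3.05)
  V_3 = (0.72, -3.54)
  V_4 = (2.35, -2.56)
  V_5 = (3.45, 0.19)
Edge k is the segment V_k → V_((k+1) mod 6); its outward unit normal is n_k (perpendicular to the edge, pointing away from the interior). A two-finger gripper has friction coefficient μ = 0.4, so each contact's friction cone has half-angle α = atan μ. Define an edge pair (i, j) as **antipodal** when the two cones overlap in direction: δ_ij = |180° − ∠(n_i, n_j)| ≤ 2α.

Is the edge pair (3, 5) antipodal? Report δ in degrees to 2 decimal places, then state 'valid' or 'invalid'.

δ = 38.32°, valid

α = atan 0.4 = 21.80°;  2α = 43.60°
edge 3: e_3 = (+1.63, +0.98);  n_3 = (+0.5153, -0.8570)
edge 5: e_5 = (-6.71, +0.86);  n_5 = (+0.1271, +0.9919)
∠(n_3, n_5) = 141.68°
δ = |180° − 141.68°| = 38.32°
38.32° ≤ 2α = 43.60°  →  valid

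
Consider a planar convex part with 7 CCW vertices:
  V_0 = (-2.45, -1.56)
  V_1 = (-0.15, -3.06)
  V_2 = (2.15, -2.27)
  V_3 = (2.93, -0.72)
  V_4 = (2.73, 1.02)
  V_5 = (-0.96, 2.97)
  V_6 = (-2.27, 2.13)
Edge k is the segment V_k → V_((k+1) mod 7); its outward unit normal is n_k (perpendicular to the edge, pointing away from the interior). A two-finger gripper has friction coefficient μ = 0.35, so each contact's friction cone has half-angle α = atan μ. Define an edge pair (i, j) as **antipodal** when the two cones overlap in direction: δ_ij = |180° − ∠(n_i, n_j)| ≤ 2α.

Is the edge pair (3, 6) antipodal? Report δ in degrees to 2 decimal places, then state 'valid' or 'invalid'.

α = atan 0.35 = 19.29°;  2α = 38.58°
edge 3: e_3 = (-0.20, +1.74);  n_3 = (+0.9935, +0.1142)
edge 6: e_6 = (-0.18, -3.69);  n_6 = (-0.9988, +0.0487)
∠(n_3, n_6) = 170.65°
δ = |180° − 170.65°| = 9.35°
9.35° ≤ 2α = 38.58°  →  valid

δ = 9.35°, valid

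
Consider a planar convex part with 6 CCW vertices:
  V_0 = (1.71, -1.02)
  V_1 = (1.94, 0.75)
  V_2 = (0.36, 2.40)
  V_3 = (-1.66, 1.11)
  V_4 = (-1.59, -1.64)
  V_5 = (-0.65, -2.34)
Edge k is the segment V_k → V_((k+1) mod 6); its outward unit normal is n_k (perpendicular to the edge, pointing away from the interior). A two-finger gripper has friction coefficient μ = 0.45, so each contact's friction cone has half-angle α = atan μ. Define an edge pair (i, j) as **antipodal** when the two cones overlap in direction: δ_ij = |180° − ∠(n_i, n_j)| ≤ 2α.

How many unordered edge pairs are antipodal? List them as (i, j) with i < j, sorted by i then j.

count = 4; pairs: (0,3), (1,3), (1,4), (2,5)

α = atan 0.45 = 24.23°;  2α = 48.46°
n_0 = (+0.9917, -0.1289)
n_1 = (+0.7223, +0.6916)
n_2 = (-0.5382, +0.8428)
n_3 = (-0.9997, -0.0254)
n_4 = (-0.5973, -0.8020)
n_5 = (+0.4882, -0.8728)
  (0,1): δ = 128.84°  ·
  (0,2): δ = 50.03°  ·
  (0,3): δ = 8.86°  ✓
  (0,4): δ = 60.73°  ·
  (0,5): δ = 126.62°  ·
  (1,2): δ = 101.20°  ·
  (1,3): δ = 42.30°  ✓
  (1,4): δ = 9.57°  ✓
  (1,5): δ = 75.46°  ·
  (2,3): δ = 121.10°  ·
  (2,4): δ = 69.24°  ·
  (2,5): δ = 3.34°  ✓
  (3,4): δ = 128.13°  ·
  (3,5): δ = 62.24°  ·
  (4,5): δ = 114.11°  ·
antipodal pairs: 4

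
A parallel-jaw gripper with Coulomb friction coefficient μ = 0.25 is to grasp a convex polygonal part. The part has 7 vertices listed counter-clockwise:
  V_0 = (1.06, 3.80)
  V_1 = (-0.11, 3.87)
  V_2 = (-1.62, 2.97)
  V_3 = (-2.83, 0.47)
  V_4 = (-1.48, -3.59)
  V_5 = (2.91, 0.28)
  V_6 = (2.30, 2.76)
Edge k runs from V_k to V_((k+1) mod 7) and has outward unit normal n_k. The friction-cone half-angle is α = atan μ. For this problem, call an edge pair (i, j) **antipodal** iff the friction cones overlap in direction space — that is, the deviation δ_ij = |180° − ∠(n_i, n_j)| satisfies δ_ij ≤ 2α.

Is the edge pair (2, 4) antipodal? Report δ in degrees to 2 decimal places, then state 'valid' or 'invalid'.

δ = 22.78°, valid

α = atan 0.25 = 14.04°;  2α = 28.07°
edge 2: e_2 = (-1.21, -2.50);  n_2 = (-0.9001, +0.4357)
edge 4: e_4 = (+4.39, +3.87);  n_4 = (+0.6613, -0.7501)
∠(n_2, n_4) = 157.22°
δ = |180° − 157.22°| = 22.78°
22.78° ≤ 2α = 28.07°  →  valid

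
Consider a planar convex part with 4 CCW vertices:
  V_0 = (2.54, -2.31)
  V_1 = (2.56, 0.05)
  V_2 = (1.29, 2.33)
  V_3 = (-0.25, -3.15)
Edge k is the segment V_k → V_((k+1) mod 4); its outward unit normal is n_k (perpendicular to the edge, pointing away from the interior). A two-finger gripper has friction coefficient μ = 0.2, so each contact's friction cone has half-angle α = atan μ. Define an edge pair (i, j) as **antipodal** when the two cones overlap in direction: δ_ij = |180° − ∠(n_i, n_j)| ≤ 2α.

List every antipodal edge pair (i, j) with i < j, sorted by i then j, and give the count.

α = atan 0.2 = 11.31°;  2α = 22.62°
n_0 = (+1.0000, -0.0085)
n_1 = (+0.8736, +0.4866)
n_2 = (-0.9627, +0.2705)
n_3 = (+0.2883, -0.9575)
  (0,1): δ = 150.40°  ·
  (0,2): δ = 15.21°  ✓
  (0,3): δ = 107.24°  ·
  (1,2): δ = 44.82°  ·
  (1,3): δ = 77.64°  ·
  (2,3): δ = 57.55°  ·
antipodal pairs: 1

count = 1; pairs: (0,2)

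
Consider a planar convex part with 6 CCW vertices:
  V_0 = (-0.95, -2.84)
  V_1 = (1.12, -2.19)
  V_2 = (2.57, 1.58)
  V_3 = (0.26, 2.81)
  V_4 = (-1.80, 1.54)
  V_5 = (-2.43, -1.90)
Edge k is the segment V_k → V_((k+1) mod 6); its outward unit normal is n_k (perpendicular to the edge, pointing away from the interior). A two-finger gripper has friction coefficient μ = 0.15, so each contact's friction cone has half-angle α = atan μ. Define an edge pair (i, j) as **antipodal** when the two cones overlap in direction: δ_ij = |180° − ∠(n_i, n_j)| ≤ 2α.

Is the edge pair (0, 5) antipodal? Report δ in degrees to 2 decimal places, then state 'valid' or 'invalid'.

δ = 130.15°, invalid

α = atan 0.15 = 8.53°;  2α = 17.06°
edge 0: e_0 = (+2.07, +0.65);  n_0 = (+0.2996, -0.9541)
edge 5: e_5 = (+1.48, -0.94);  n_5 = (-0.5361, -0.8441)
∠(n_0, n_5) = 49.85°
δ = |180° − 49.85°| = 130.15°
130.15° > 2α = 17.06°  →  invalid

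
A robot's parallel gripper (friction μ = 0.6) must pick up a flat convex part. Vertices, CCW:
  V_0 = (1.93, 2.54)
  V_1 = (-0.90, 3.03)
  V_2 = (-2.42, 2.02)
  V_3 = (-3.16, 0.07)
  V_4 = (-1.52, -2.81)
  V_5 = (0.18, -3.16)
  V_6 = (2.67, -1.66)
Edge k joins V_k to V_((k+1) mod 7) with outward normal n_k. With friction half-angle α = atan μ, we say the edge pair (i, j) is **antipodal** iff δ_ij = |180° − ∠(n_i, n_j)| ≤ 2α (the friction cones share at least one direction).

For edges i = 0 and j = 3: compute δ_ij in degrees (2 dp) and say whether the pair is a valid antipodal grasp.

α = atan 0.6 = 30.96°;  2α = 61.93°
edge 0: e_0 = (-2.83, +0.49);  n_0 = (+0.1706, +0.9853)
edge 3: e_3 = (+1.64, -2.88);  n_3 = (-0.8690, -0.4948)
∠(n_0, n_3) = 129.48°
δ = |180° − 129.48°| = 50.52°
50.52° ≤ 2α = 61.93°  →  valid

δ = 50.52°, valid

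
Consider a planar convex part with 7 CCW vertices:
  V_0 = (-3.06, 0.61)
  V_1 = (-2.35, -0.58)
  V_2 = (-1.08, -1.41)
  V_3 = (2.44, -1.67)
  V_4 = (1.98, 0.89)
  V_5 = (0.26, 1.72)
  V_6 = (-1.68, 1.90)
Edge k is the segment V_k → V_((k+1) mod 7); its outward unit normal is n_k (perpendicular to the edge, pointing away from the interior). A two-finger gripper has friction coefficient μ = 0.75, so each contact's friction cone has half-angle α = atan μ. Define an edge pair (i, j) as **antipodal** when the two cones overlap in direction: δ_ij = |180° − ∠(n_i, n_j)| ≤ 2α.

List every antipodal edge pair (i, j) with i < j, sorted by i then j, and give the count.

count = 10; pairs: (0,3), (0,4), (0,5), (1,3), (1,4), (1,5), (2,4), (2,5), (2,6), (3,6)

α = atan 0.75 = 36.87°;  2α = 73.74°
n_0 = (-0.8588, -0.5124)
n_1 = (-0.5471, -0.8371)
n_2 = (-0.0737, -0.9973)
n_3 = (+0.9842, +0.1769)
n_4 = (+0.4346, +0.9006)
n_5 = (+0.0924, +0.9957)
n_6 = (-0.6829, +0.7305)
  (0,1): δ = 153.99°  ·
  (0,2): δ = 125.05°  ·
  (0,3): δ = 20.64°  ✓
  (0,4): δ = 33.42°  ✓
  (0,5): δ = 53.88°  ✓
  (0,6): δ = 102.25°  ·
  (1,2): δ = 151.06°  ·
  (1,3): δ = 46.65°  ✓
  (1,4): δ = 7.41°  ✓
  (1,5): δ = 27.87°  ✓
  (1,6): δ = 76.24°  ·
  (2,3): δ = 75.59°  ·
  (2,4): δ = 21.54°  ✓
  (2,5): δ = 1.08°  ✓
  (2,6): δ = 47.29°  ✓
  (3,4): δ = 125.95°  ·
  (3,5): δ = 105.49°  ·
  (3,6): δ = 57.12°  ✓
  (4,5): δ = 159.54°  ·
  (4,6): δ = 111.17°  ·
  (5,6): δ = 131.63°  ·
antipodal pairs: 10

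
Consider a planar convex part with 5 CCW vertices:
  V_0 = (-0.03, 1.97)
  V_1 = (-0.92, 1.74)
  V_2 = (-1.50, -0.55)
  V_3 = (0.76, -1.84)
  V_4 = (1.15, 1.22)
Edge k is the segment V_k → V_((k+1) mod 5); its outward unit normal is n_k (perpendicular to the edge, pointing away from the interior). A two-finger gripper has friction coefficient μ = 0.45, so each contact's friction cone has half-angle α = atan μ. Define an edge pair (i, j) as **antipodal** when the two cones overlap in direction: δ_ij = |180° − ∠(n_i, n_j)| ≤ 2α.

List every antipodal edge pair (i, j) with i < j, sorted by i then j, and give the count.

α = atan 0.45 = 24.23°;  2α = 48.46°
n_0 = (-0.2502, +0.9682)
n_1 = (-0.9694, +0.2455)
n_2 = (-0.4957, -0.8685)
n_3 = (+0.9920, -0.1264)
n_4 = (+0.5364, +0.8440)
  (0,1): δ = 118.70°  ·
  (0,2): δ = 44.21°  ✓
  (0,3): δ = 68.25°  ·
  (0,4): δ = 133.07°  ·
  (1,2): δ = 105.50°  ·
  (1,3): δ = 6.95°  ✓
  (1,4): δ = 71.77°  ·
  (2,3): δ = 67.55°  ·
  (2,4): δ = 2.72°  ✓
  (3,4): δ = 115.18°  ·
antipodal pairs: 3

count = 3; pairs: (0,2), (1,3), (2,4)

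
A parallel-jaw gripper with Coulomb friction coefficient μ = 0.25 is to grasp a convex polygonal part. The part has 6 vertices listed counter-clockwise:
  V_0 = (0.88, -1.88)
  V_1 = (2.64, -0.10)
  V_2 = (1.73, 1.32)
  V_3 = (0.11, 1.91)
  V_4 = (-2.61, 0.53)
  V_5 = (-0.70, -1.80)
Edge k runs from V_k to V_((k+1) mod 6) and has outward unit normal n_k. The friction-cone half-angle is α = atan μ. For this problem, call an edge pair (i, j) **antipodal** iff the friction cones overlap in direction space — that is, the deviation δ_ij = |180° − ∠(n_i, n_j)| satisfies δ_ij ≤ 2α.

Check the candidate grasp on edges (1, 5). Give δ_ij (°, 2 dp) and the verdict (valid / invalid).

α = atan 0.25 = 14.04°;  2α = 28.07°
edge 1: e_1 = (-0.91, +1.42);  n_1 = (+0.8419, +0.5396)
edge 5: e_5 = (+1.58, -0.08);  n_5 = (-0.0506, -0.9987)
∠(n_1, n_5) = 125.55°
δ = |180° − 125.55°| = 54.45°
54.45° > 2α = 28.07°  →  invalid

δ = 54.45°, invalid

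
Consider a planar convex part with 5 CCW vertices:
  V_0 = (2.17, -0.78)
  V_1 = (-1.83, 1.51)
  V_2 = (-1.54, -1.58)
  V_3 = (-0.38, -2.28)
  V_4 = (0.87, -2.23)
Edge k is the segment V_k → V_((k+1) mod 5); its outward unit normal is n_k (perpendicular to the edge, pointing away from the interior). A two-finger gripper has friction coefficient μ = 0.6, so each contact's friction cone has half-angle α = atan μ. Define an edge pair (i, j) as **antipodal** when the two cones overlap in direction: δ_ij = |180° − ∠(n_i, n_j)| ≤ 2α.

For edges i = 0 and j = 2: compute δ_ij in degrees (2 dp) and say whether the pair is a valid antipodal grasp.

α = atan 0.6 = 30.96°;  2α = 61.93°
edge 0: e_0 = (-4.00, +2.29);  n_0 = (+0.4968, +0.8678)
edge 2: e_2 = (+1.16, -0.70);  n_2 = (-0.5167, -0.8562)
∠(n_0, n_2) = 178.68°
δ = |180° − 178.68°| = 1.32°
1.32° ≤ 2α = 61.93°  →  valid

δ = 1.32°, valid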